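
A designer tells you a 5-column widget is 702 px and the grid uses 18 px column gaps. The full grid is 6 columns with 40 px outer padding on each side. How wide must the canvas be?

5c + 4·18 = 702 → 5c = 630 → c = 126 px.
Adding margins, columns and gutters: 80 + 756 + 90 = 926 px.

926 px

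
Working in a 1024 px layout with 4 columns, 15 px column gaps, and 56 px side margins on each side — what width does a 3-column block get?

680.25 px

Inside the margins: 1024 − 112 = 912 px.
4c + 3·15 = 912 → 4c = 867 → c = 216.75 px.
3 columns plus 2 column gaps: 650.25 + 30 = 680.25 px.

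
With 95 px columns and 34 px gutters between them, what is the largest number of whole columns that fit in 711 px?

Each extra column adds 95 + 34 = 129 px.
(711 + 34) / 129 = 5.78, so 5 columns fit.

5 columns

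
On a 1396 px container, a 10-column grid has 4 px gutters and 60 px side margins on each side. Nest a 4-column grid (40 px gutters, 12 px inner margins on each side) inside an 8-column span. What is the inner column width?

Take off 120 px of margins, leaving 1276 px.
Subtracting 9 gutters of 4 leaves 1240 for 10 columns, so c = 124 px.
Span of 8: 8·124 + 7·4 = 992 + 28 = 1020 px.
Inner content = 1020 − 2·12 = 996 px.
4 columns + 3 gutters: 4d + 3·40 = 996.
4d = 996 − 120 = 876, so d = 219 px.

219 px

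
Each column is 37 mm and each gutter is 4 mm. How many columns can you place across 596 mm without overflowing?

14 columns: 14·37 + 13·4 = 570 mm ≤ 596.
15 columns: 611 mm > 596. So 14.

14 columns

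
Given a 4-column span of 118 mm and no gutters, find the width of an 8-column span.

4c = 118 → c = 29.5 mm.
8-column span = 8·29.5 = 236 mm.

236 mm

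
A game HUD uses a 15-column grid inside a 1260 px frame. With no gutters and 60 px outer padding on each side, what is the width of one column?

Subtract both margins: 1260 − 2·60 = 1140 px.
With no gutters, each column is 1140/15 = 76 px.

76 px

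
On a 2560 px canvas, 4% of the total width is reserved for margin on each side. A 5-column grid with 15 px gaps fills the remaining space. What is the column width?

459.04 px

2560 × (1 − 2·4%) = 2560 × 92% = 2355.2 px for the columns.
5 columns + 4 gaps: 5c + 4·15 = 2355.2.
5c = 2355.2 − 60 = 2295.2, so c = 459.04 px.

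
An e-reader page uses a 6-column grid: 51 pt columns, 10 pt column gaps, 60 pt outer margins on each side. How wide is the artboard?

Adding margins, columns and gutters: 120 + 306 + 50 = 476 pt.

476 pt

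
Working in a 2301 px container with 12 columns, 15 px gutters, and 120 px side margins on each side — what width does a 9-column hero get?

1542 px

Content width = 2301 − 2·120 = 2061 px.
12c + 11·15 = 2061 → 12c = 1896 → c = 158 px.
9-column span = 9·158 + 8·15 = 1542 px.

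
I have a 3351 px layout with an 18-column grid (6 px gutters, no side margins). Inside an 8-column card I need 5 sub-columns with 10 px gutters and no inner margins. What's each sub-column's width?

18 columns + 17 gutters: 18c + 17·6 = 3351.
18c = 3351 − 102 = 3249, so c = 180.5 px.
8 columns plus 7 gutters: 1444 + 42 = 1486 px.
1486 − 4·10 = 1446; ÷5 gives d = 289.2 px.

289.2 px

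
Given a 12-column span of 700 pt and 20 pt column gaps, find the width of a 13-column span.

12 columns + 11 column gaps: 12c + 11·20 = 700.
12c = 700 − 220 = 480, so c = 40 pt.
13-column span = 13·40 + 12·20 = 760 pt.

760 pt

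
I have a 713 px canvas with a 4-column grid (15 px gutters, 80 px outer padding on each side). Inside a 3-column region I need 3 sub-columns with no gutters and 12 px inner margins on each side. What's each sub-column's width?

Outer content = 713 − 2·80 = 553 px.
4c + 3·15 = 553 → 4c = 508 → c = 127 px.
3-column span = 3·127 + 2·15 = 411 px.
Inner content = 411 − 2·12 = 387 px.
387 / 3 = 129 px per column.

129 px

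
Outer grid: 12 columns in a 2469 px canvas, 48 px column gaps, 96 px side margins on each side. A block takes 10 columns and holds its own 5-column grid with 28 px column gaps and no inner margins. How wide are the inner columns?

355.5 px

Take off 192 px of margins, leaving 2277 px.
2277 − 11·48 = 1749; ÷12 gives c = 145.75 px.
10 columns plus 9 column gaps: 1457.5 + 432 = 1889.5 px.
5 columns + 4 column gaps: 5d + 4·28 = 1889.5.
5d = 1889.5 − 112 = 1777.5, so d = 355.5 px.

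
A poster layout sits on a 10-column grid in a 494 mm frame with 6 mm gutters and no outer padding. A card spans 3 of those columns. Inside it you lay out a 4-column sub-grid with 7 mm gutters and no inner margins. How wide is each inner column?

30.75 mm

10 columns + 9 gutters: 10c + 9·6 = 494.
10c = 494 − 54 = 440, so c = 44 mm.
Span of 3: 3·44 + 2·6 = 132 + 12 = 144 mm.
4 columns + 3 gutters: 4d + 3·7 = 144.
4d = 144 − 21 = 123, so d = 30.75 mm.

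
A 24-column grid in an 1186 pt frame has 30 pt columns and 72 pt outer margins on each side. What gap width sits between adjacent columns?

14 pt

Inside the margins: 1186 − 144 = 1042 pt.
24 columns take 24·30 = 720 pt; remaining 322 splits into 23 gaps.
g = 322 / 23 = 14 pt.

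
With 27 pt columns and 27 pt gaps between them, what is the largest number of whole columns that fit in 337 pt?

6 columns

Each extra column adds 27 + 27 = 54 pt.
(337 + 27) / 54 = 6.74, so 6 columns fit.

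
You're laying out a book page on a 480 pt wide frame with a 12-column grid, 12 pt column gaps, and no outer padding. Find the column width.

Subtracting 11 column gaps of 12 leaves 348 for 12 columns, so c = 29 pt.

29 pt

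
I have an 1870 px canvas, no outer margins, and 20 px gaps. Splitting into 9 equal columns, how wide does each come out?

9 columns + 8 gaps: 9c + 8·20 = 1870.
9c = 1870 − 160 = 1710, so c = 190 px.

190 px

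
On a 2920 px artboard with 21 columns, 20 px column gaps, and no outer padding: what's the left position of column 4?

21c + 20·20 = 2920 → 21c = 2520 → c = 120 px.
Each column+gutter stride is 140 px; with no margin, 3 of them is 420 px.

420 px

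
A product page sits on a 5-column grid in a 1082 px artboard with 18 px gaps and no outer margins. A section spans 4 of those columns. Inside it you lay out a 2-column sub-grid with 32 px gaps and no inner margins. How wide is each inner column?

5c + 4·18 = 1082 → 5c = 1010 → c = 202 px.
4 columns plus 3 gaps: 808 + 54 = 862 px.
2d + 1·32 = 862 → 2d = 830 → d = 415 px.

415 px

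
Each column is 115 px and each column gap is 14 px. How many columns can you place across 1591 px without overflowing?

12 columns

12 columns: 12·115 + 11·14 = 1534 px ≤ 1591.
13 columns: 1663 px > 1591. So 12.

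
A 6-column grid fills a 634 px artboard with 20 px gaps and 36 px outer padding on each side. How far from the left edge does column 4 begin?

327 px

Take off 72 px of margins, leaving 562 px.
6 columns + 5 gaps: 6c + 5·20 = 562.
6c = 562 − 100 = 462, so c = 77 px.
Column 4 starts at margin + 3·(column + gutter) = 36 + 3·97 = 327 px.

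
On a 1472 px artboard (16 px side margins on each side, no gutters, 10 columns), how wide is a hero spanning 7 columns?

Take off 32 px of margins, leaving 1440 px.
With no gutters, each column is 1440/10 = 144 px.
With no gutters, 7 columns span 7·144 = 1008 px.

1008 px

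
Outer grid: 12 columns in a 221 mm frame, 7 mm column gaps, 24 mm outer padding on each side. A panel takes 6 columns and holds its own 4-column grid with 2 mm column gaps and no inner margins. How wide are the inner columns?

Inside the margins: 221 − 48 = 173 mm.
12 columns + 11 column gaps: 12c + 11·7 = 173.
12c = 173 − 77 = 96, so c = 8 mm.
6 columns plus 5 column gaps: 48 + 35 = 83 mm.
4d + 3·2 = 83 → 4d = 77 → d = 19.25 mm.

19.25 mm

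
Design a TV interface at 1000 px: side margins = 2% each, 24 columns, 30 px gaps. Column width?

11.25 px

Each margin = 2% of 1000 = 20 px; content = 1000 − 2·20 = 960 px.
24 columns + 23 gaps: 24c + 23·30 = 960.
24c = 960 − 690 = 270, so c = 11.25 px.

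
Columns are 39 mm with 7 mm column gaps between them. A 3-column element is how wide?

131 mm

Span of 3: 3·39 + 2·7 = 117 + 14 = 131 mm.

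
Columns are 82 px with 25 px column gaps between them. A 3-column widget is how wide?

3 columns plus 2 column gaps: 246 + 50 = 296 px.

296 px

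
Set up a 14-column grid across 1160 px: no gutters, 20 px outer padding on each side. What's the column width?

80 px

Content width = 1160 − 2·20 = 1120 px.
14c = 1120 → c = 80 px.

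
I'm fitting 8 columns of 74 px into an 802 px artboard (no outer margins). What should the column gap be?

30 px

Columns use 592 px, leaving 210 px across 7 column gaps = 30 px each.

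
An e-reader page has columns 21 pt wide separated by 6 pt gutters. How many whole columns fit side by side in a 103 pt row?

4 columns: 4·21 + 3·6 = 102 pt ≤ 103.
5 columns: 129 pt > 103. So 4.

4 columns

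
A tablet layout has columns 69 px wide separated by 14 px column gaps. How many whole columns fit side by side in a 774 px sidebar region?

k columns need k·69 + (k−1)·14 = k·83 − 14.
k·83 − 14 ≤ 774 → k ≤ 788 / 83 ≈ 9.49, so k = 9.

9 columns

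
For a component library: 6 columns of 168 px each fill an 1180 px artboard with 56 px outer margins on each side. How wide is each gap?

Take off 112 px of margins, leaving 1068 px.
6·168 + 5g = 1068 → 5g = 60 → g = 12 px.

12 px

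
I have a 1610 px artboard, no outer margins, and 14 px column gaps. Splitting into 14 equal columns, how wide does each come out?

102 px

14 columns + 13 column gaps: 14c + 13·14 = 1610.
14c = 1610 − 182 = 1428, so c = 102 px.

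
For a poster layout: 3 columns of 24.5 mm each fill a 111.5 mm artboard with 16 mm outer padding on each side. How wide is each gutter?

3 mm

Take off 32 mm of margins, leaving 79.5 mm.
3 columns take 3·24.5 = 73.5 mm; remaining 6 splits into 2 gutters.
g = 6 / 2 = 3 mm.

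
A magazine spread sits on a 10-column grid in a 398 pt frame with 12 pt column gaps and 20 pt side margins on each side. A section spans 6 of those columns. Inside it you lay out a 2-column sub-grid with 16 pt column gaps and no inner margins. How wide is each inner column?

97 pt

Subtract both margins: 398 − 2·20 = 358 pt.
10c + 9·12 = 358 → 10c = 250 → c = 25 pt.
6 columns plus 5 column gaps: 150 + 60 = 210 pt.
Subtracting 1 column gap of 16 leaves 194 for 2 columns, so d = 97 pt.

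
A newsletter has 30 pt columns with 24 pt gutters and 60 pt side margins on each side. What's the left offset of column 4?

Each column+gutter stride is 54 pt; 3 of them past the 60 pt margin is 60 + 162 = 222 pt.

222 pt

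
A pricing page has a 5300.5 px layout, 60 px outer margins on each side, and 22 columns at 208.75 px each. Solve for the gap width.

28 px

Inside the margins: 5300.5 − 120 = 5180.5 px.
22 columns take 22·208.75 = 4592.5 px; remaining 588 splits into 21 gaps.
g = 588 / 21 = 28 px.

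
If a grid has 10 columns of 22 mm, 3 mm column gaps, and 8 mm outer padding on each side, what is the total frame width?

Frame = 2·8 + 10·22 + 9·3 = 16 + 220 + 27 = 263 mm.

263 mm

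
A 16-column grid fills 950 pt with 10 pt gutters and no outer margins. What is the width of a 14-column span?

16 columns + 15 gutters: 16c + 15·10 = 950.
16c = 950 − 150 = 800, so c = 50 pt.
14 columns plus 13 gutters: 700 + 130 = 830 pt.

830 pt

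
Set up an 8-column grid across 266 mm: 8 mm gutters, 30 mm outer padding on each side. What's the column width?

18.75 mm

Content width = 266 − 2·30 = 206 mm.
8 columns + 7 gutters: 8c + 7·8 = 206.
8c = 206 − 56 = 150, so c = 18.75 mm.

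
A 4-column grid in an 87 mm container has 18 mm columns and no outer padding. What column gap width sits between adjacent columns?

5 mm

4·18 + 3g = 87 → 3g = 15 → g = 5 mm.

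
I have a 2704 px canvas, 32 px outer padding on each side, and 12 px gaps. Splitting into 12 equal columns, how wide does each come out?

209 px

Inside the margins: 2704 − 64 = 2640 px.
2640 − 11·12 = 2508; ÷12 gives c = 209 px.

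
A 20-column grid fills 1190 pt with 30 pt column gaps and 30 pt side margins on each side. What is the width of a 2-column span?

86 pt

Inside the margins: 1190 − 60 = 1130 pt.
1130 − 19·30 = 560; ÷20 gives c = 28 pt.
2 columns plus 1 column gap: 56 + 30 = 86 pt.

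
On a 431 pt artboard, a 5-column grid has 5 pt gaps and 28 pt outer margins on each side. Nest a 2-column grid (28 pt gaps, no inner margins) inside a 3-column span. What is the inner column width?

97.5 pt

Outer content = 431 − 2·28 = 375 pt.
Subtracting 4 gaps of 5 leaves 355 for 5 columns, so c = 71 pt.
3-column span = 3·71 + 2·5 = 223 pt.
2 columns + 1 gap: 2d + 1·28 = 223.
2d = 223 − 28 = 195, so d = 97.5 pt.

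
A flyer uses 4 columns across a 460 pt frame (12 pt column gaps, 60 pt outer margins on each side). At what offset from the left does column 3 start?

236 pt

Subtract both margins: 460 − 2·60 = 340 pt.
4c + 3·12 = 340 → 4c = 304 → c = 76 pt.
Column 3 starts at margin + 2·(column + gutter) = 60 + 2·88 = 236 pt.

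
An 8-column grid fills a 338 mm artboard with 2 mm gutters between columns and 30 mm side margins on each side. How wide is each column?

33 mm

Content width = 338 − 2·30 = 278 mm.
278 − 7·2 = 264; ÷8 gives c = 33 mm.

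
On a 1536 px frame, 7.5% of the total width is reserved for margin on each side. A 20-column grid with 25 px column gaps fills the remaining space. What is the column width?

41.53 px

Margins: 7.5% × 1536 = 115.2 px each, so content = 1536 − 230.4 = 1305.6 px.
20 columns + 19 column gaps: 20c + 19·25 = 1305.6.
20c = 1305.6 − 475 = 830.6, so c = 41.53 px.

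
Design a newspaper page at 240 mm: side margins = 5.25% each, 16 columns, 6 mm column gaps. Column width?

240 × (1 − 2·5.25%) = 240 × 89.5% = 214.8 mm for the columns.
16c + 15·6 = 214.8 → 16c = 124.8 → c = 7.8 mm.

7.8 mm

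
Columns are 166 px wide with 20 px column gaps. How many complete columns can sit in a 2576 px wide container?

13 columns

13 columns: 13·166 + 12·20 = 2398 px ≤ 2576.
14 columns: 2584 px > 2576. So 13.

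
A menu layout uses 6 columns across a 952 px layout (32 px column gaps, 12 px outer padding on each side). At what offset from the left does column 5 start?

652 px

Inside the margins: 952 − 24 = 928 px.
6 columns + 5 column gaps: 6c + 5·32 = 928.
6c = 928 − 160 = 768, so c = 128 px.
Before column 5: the margin + 4 columns + 4 column gaps.
Offset = 12 + 4·(128 + 32) = 12 + 640 = 652 px.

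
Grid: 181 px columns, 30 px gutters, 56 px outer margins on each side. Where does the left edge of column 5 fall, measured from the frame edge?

Column 5 starts at margin + 4·(column + gutter) = 56 + 4·211 = 900 px.

900 px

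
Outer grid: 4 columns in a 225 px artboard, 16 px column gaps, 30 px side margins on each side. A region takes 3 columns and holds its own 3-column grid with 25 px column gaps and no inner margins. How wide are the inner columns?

Outer content = 225 − 2·30 = 165 px.
Subtracting 3 column gaps of 16 leaves 117 for 4 columns, so c = 29.25 px.
3-column span = 3·29.25 + 2·16 = 119.75 px.
3d + 2·25 = 119.75 → 3d = 69.75 → d = 23.25 px.

23.25 px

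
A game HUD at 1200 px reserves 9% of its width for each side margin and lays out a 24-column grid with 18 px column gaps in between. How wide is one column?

23.75 px

Each margin = 9% of 1200 = 108 px; content = 1200 − 2·108 = 984 px.
984 − 23·18 = 570; ÷24 gives c = 23.75 px.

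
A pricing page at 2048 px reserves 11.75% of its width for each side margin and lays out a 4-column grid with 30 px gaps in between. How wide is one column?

369.18 px

Each margin = 11.75% of 2048 = 240.64 px; content = 2048 − 2·240.64 = 1566.72 px.
1566.72 − 3·30 = 1476.72; ÷4 gives c = 369.18 px.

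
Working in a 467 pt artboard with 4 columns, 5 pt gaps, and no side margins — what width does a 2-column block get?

231 pt

Subtracting 3 gaps of 5 leaves 452 for 4 columns, so c = 113 pt.
2 columns plus 1 gap: 226 + 5 = 231 pt.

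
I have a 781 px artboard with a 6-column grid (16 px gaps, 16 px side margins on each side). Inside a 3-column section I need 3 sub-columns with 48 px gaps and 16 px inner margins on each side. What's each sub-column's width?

79.5 px

Subtract both margins: 781 − 2·16 = 749 px.
Subtracting 5 gaps of 16 leaves 669 for 6 columns, so c = 111.5 px.
3-column span = 3·111.5 + 2·16 = 366.5 px.
Inner content = 366.5 − 2·16 = 334.5 px.
3d + 2·48 = 334.5 → 3d = 238.5 → d = 79.5 px.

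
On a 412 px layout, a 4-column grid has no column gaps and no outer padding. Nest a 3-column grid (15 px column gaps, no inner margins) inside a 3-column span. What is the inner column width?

412 / 4 = 103 px per column.
With no column gaps, 3 columns span 3·103 = 309 px.
Subtracting 2 column gaps of 15 leaves 279 for 3 columns, so d = 93 px.

93 px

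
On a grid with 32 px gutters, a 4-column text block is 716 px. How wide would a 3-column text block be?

4 columns + 3 gutters: 4c + 3·32 = 716.
4c = 716 − 96 = 620, so c = 155 px.
Span of 3: 3·155 + 2·32 = 465 + 64 = 529 px.

529 px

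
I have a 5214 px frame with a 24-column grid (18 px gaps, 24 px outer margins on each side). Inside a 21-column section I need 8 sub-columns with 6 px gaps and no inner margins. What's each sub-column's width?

Subtract both margins: 5214 − 2·24 = 5166 px.
5166 − 23·18 = 4752; ÷24 gives c = 198 px.
Span of 21: 21·198 + 20·18 = 4158 + 360 = 4518 px.
8d + 7·6 = 4518 → 8d = 4476 → d = 559.5 px.

559.5 px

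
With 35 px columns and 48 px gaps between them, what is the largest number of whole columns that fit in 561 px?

7 columns: 7·35 + 6·48 = 533 px ≤ 561.
8 columns: 616 px > 561. So 7.

7 columns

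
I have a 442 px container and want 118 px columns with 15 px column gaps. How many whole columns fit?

k columns need k·118 + (k−1)·15 = k·133 − 15.
k·133 − 15 ≤ 442 → k ≤ 457 / 133 ≈ 3.44, so k = 3.

3 columns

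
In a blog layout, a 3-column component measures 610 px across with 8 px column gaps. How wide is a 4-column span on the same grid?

Subtracting 2 column gaps of 8 leaves 594 for 3 columns, so c = 198 px.
4 columns plus 3 column gaps: 792 + 24 = 816 px.

816 px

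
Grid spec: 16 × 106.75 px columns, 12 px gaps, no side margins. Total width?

1888 px

Frame = 16·106.75 + 15·12 = 1708 + 180 = 1888 px.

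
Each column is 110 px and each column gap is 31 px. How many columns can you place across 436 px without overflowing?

3 columns: 3·110 + 2·31 = 392 px ≤ 436.
4 columns: 533 px > 436. So 3.

3 columns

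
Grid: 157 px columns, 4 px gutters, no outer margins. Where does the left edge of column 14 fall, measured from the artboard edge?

Before column 14: 13 columns + 13 gutters.
Offset = 13·(157 + 4) = 13·161 = 2093 px.

2093 px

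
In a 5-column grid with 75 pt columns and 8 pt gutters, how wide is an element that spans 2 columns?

2 columns plus 1 gutter: 150 + 8 = 158 pt.

158 pt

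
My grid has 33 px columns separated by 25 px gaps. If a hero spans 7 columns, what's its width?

7-column span = 7·33 + 6·25 = 381 px.

381 px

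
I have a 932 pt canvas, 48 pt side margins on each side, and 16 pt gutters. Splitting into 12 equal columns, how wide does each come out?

55 pt

Take off 96 pt of margins, leaving 836 pt.
12 columns + 11 gutters: 12c + 11·16 = 836.
12c = 836 − 176 = 660, so c = 55 pt.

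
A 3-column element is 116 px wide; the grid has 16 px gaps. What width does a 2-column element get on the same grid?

3 columns + 2 gaps: 3c + 2·16 = 116.
3c = 116 − 32 = 84, so c = 28 px.
Span of 2: 2·28 + 1·16 = 56 + 16 = 72 px.

72 px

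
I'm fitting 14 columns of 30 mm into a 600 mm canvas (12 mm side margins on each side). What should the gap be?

Content width = 600 − 2·12 = 576 mm.
14·30 + 13g = 576 → 13g = 156 → g = 12 mm.

12 mm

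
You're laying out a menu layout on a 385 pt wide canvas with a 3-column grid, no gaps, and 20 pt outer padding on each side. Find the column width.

Inside the margins: 385 − 40 = 345 pt.
With no gaps, each column is 345/3 = 115 pt.

115 pt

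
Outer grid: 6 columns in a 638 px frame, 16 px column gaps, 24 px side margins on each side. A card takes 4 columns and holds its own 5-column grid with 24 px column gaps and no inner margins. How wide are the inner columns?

58.4 px

Subtract both margins: 638 − 2·24 = 590 px.
6c + 5·16 = 590 → 6c = 510 → c = 85 px.
Span of 4: 4·85 + 3·16 = 340 + 48 = 388 px.
Subtracting 4 column gaps of 24 leaves 292 for 5 columns, so d = 58.4 px.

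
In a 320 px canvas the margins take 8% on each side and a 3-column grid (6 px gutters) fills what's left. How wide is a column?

85.6 px

Margins: 8% × 320 = 25.6 px each, so content = 320 − 51.2 = 268.8 px.
3c + 2·6 = 268.8 → 3c = 256.8 → c = 85.6 px.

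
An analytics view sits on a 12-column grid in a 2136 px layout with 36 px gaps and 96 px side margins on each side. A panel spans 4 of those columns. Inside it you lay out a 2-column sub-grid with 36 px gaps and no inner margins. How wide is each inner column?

294 px

Inside the margins: 2136 − 192 = 1944 px.
12 columns + 11 gaps: 12c + 11·36 = 1944.
12c = 1944 − 396 = 1548, so c = 129 px.
Span of 4: 4·129 + 3·36 = 516 + 108 = 624 px.
2 columns + 1 gap: 2d + 1·36 = 624.
2d = 624 − 36 = 588, so d = 294 px.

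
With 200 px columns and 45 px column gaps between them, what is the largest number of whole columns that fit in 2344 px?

9 columns

k columns need k·200 + (k−1)·45 = k·245 − 45.
k·245 − 45 ≤ 2344 → k ≤ 2389 / 245 ≈ 9.75, so k = 9.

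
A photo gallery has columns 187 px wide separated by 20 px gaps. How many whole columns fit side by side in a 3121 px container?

k columns need k·187 + (k−1)·20 = k·207 − 20.
k·207 − 20 ≤ 3121 → k ≤ 3141 / 207 ≈ 15.17, so k = 15.

15 columns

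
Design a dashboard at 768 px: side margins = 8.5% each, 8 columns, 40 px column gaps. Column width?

44.68 px

768 × (1 − 2·8.5%) = 768 × 83% = 637.44 px for the columns.
8 columns + 7 column gaps: 8c + 7·40 = 637.44.
8c = 637.44 − 280 = 357.44, so c = 44.68 px.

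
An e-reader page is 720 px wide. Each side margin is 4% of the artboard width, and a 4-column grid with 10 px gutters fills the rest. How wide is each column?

Each margin = 4% of 720 = 28.8 px; content = 720 − 2·28.8 = 662.4 px.
662.4 − 3·10 = 632.4; ÷4 gives c = 158.1 px.

158.1 px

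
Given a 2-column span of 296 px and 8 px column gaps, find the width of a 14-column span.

2120 px

Subtracting 1 column gap of 8 leaves 288 for 2 columns, so c = 144 px.
14 columns plus 13 column gaps: 2016 + 104 = 2120 px.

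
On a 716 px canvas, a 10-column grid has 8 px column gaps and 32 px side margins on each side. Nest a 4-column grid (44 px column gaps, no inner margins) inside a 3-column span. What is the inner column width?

14.5 px

Inside the margins: 716 − 64 = 652 px.
10 columns + 9 column gaps: 10c + 9·8 = 652.
10c = 652 − 72 = 580, so c = 58 px.
3 columns plus 2 column gaps: 174 + 16 = 190 px.
Subtracting 3 column gaps of 44 leaves 58 for 4 columns, so d = 14.5 px.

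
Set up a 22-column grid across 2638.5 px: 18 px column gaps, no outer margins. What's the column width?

Subtracting 21 column gaps of 18 leaves 2260.5 for 22 columns, so c = 102.75 px.

102.75 px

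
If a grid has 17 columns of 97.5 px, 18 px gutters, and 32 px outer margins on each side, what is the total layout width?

Layout = 2·32 + 17·97.5 + 16·18 = 64 + 1657.5 + 288 = 2009.5 px.

2009.5 px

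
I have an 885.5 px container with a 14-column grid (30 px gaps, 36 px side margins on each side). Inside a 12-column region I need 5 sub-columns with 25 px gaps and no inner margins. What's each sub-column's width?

118.6 px

Inside the margins: 885.5 − 72 = 813.5 px.
14c + 13·30 = 813.5 → 14c = 423.5 → c = 30.25 px.
Span of 12: 12·30.25 + 11·30 = 363 + 330 = 693 px.
693 − 4·25 = 593; ÷5 gives d = 118.6 px.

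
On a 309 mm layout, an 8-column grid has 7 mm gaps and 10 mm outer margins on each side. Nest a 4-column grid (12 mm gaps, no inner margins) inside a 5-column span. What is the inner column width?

Take off 20 mm of margins, leaving 289 mm.
8 columns + 7 gaps: 8c + 7·7 = 289.
8c = 289 − 49 = 240, so c = 30 mm.
5 columns plus 4 gaps: 150 + 28 = 178 mm.
178 − 3·12 = 142; ÷4 gives d = 35.5 mm.

35.5 mm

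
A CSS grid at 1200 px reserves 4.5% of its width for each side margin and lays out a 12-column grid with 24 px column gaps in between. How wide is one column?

1200 × (1 − 2·4.5%) = 1200 × 91% = 1092 px for the columns.
12c + 11·24 = 1092 → 12c = 828 → c = 69 px.

69 px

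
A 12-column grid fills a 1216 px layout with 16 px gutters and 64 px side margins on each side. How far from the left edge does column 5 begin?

Subtract both margins: 1216 − 2·64 = 1088 px.
12c + 11·16 = 1088 → 12c = 912 → c = 76 px.
Each column+gutter stride is 92 px; 4 of them past the 64 px margin is 64 + 368 = 432 px.

432 px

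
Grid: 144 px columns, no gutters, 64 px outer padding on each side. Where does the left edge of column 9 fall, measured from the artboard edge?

1216 px

Before column 9: the margin + 8 columns + 8 gutters.
Offset = 64 + 8·(144 + 0) = 64 + 1152 = 1216 px.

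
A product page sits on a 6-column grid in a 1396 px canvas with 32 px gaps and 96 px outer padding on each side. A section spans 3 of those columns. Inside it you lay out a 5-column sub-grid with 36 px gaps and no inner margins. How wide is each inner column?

Inside the margins: 1396 − 192 = 1204 px.
6c + 5·32 = 1204 → 6c = 1044 → c = 174 px.
Span of 3: 3·174 + 2·32 = 522 + 64 = 586 px.
5d + 4·36 = 586 → 5d = 442 → d = 88.4 px.

88.4 px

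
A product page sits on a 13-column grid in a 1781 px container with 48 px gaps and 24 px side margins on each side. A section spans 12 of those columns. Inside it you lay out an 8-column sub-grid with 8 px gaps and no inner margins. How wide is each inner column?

192.5 px

Outer content = 1781 − 2·24 = 1733 px.
13 columns + 12 gaps: 13c + 12·48 = 1733.
13c = 1733 − 576 = 1157, so c = 89 px.
Span of 12: 12·89 + 11·48 = 1068 + 528 = 1596 px.
Subtracting 7 gaps of 8 leaves 1540 for 8 columns, so d = 192.5 px.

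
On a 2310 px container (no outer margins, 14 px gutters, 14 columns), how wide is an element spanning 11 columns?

1812 px

14c + 13·14 = 2310 → 14c = 2128 → c = 152 px.
Span of 11: 11·152 + 10·14 = 1672 + 140 = 1812 px.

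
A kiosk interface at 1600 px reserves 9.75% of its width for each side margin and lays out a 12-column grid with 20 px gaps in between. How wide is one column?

89 px

1600 × (1 − 2·9.75%) = 1600 × 80.5% = 1288 px for the columns.
12 columns + 11 gaps: 12c + 11·20 = 1288.
12c = 1288 − 220 = 1068, so c = 89 px.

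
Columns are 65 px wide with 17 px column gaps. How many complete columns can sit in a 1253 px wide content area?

15 columns

k columns need k·65 + (k−1)·17 = k·82 − 17.
k·82 − 17 ≤ 1253 → k ≤ 1270 / 82 ≈ 15.49, so k = 15.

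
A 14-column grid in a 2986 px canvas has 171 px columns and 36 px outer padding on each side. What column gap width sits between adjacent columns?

40 px

Inside the margins: 2986 − 72 = 2914 px.
14·171 + 13g = 2914 → 13g = 520 → g = 40 px.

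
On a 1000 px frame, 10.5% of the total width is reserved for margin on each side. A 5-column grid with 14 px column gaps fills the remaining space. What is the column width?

146.8 px

1000 × (1 − 2·10.5%) = 1000 × 79% = 790 px for the columns.
Subtracting 4 column gaps of 14 leaves 734 for 5 columns, so c = 146.8 px.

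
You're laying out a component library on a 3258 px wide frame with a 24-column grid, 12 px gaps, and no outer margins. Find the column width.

24 columns + 23 gaps: 24c + 23·12 = 3258.
24c = 3258 − 276 = 2982, so c = 124.25 px.

124.25 px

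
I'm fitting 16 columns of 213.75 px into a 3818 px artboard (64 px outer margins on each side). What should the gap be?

18 px

Content width = 3818 − 2·64 = 3690 px.
16 columns take 16·213.75 = 3420 px; remaining 270 splits into 15 gaps.
g = 270 / 15 = 18 px.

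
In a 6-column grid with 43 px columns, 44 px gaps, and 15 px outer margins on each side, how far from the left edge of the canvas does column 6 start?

450 px

Before column 6: the margin + 5 columns + 5 gaps.
Offset = 15 + 5·(43 + 44) = 15 + 435 = 450 px.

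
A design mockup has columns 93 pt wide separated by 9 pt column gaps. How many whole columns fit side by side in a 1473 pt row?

14 columns: 14·93 + 13·9 = 1419 pt ≤ 1473.
15 columns: 1521 pt > 1473. So 14.

14 columns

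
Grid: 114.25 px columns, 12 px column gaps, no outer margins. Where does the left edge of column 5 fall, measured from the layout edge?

505 px

Before column 5: 4 columns + 4 column gaps.
Offset = 4·(114.25 + 12) = 4·126.25 = 505 px.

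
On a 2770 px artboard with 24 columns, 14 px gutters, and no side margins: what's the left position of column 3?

2770 − 23·14 = 2448; ÷24 gives c = 102 px.
No margin, so column 3 starts at 2·(column + gutter) = 2·116 = 232 px.

232 px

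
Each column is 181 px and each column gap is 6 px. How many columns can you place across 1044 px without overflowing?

k columns need k·181 + (k−1)·6 = k·187 − 6.
k·187 − 6 ≤ 1044 → k ≤ 1050 / 187 ≈ 5.61, so k = 5.

5 columns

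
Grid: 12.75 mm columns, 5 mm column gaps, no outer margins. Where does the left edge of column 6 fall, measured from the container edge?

88.75 mm

No margin, so column 6 starts at 5·(column + gutter) = 5·17.75 = 88.75 mm.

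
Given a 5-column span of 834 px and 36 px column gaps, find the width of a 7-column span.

1182 px

5 columns + 4 column gaps: 5c + 4·36 = 834.
5c = 834 − 144 = 690, so c = 138 px.
7-column span = 7·138 + 6·36 = 1182 px.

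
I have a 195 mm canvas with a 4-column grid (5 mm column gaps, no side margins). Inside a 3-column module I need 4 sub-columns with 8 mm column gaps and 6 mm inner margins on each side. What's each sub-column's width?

4 columns + 3 column gaps: 4c + 3·5 = 195.
4c = 195 − 15 = 180, so c = 45 mm.
Span of 3: 3·45 + 2·5 = 135 + 10 = 145 mm.
Inner content = 145 − 2·6 = 133 mm.
4 columns + 3 column gaps: 4d + 3·8 = 133.
4d = 133 − 24 = 109, so d = 27.25 mm.

27.25 mm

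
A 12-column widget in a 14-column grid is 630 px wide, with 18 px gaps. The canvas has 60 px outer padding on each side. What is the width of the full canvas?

12 columns + 11 gaps: 12c + 11·18 = 630.
12c = 630 − 198 = 432, so c = 36 px.
Canvas = 2·60 + 14·36 + 13·18 = 120 + 504 + 234 = 858 px.

858 px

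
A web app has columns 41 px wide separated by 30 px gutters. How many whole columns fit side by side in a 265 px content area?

Each extra column adds 41 + 30 = 71 px.
(265 + 30) / 71 = 4.15, so 4 columns fit.

4 columns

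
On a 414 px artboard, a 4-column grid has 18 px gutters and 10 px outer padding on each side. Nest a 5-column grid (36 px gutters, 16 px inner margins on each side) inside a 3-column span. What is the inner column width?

Outer content = 414 − 2·10 = 394 px.
394 − 3·18 = 340; ÷4 gives c = 85 px.
3-column span = 3·85 + 2·18 = 291 px.
Inner content = 291 − 2·16 = 259 px.
5d + 4·36 = 259 → 5d = 115 → d = 23 px.

23 px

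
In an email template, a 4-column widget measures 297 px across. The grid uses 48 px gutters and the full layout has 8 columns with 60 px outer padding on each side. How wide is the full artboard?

4c + 3·48 = 297 → 4c = 153 → c = 38.25 px.
Total width: 2·60 + 8·38.25 + 7·48 = 762 px.

762 px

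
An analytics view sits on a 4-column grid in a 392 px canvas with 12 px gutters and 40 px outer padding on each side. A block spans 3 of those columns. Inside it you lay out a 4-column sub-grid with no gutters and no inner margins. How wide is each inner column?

57.75 px

Subtract both margins: 392 − 2·40 = 312 px.
4c + 3·12 = 312 → 4c = 276 → c = 69 px.
Span of 3: 3·69 + 2·12 = 207 + 24 = 231 px.
4d = 231 → d = 57.75 px.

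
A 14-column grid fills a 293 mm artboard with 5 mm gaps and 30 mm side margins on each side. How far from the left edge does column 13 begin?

Content = 293 − 2·30 = 233 mm.
14 columns + 13 gaps: 14c + 13·5 = 233.
14c = 233 − 65 = 168, so c = 12 mm.
Before column 13: the margin + 12 columns + 12 gaps.
Offset = 30 + 12·(12 + 5) = 30 + 204 = 234 mm.

234 mm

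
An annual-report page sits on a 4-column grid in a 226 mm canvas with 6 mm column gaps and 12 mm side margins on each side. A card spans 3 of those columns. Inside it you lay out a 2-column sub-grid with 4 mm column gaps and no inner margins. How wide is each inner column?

Subtract both margins: 226 − 2·12 = 202 mm.
4c + 3·6 = 202 → 4c = 184 → c = 46 mm.
3-column span = 3·46 + 2·6 = 150 mm.
Subtracting 1 column gap of 4 leaves 146 for 2 columns, so d = 73 mm.

73 mm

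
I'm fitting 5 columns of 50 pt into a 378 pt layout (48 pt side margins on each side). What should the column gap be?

Subtract both margins: 378 − 2·48 = 282 pt.
5·50 + 4g = 282 → 4g = 32 → g = 8 pt.

8 pt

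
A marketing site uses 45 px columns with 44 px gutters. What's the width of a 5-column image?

401 px

5-column span = 5·45 + 4·44 = 401 px.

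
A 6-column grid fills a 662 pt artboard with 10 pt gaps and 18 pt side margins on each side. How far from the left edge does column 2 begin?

Subtract both margins: 662 − 2·18 = 626 pt.
626 − 5·10 = 576; ÷6 gives c = 96 pt.
Column 2 starts at margin + 1·(column + gutter) = 18 + 1·106 = 124 pt.

124 pt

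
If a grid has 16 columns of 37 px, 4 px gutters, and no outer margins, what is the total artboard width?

Summing: 592 + 60 = 652 px.

652 px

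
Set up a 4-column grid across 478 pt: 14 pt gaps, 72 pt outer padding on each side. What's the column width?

73 pt

Inside the margins: 478 − 144 = 334 pt.
4 columns + 3 gaps: 4c + 3·14 = 334.
4c = 334 − 42 = 292, so c = 73 pt.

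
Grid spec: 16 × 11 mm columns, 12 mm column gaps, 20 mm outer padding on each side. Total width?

396 mm

Frame = 2·20 + 16·11 + 15·12 = 40 + 176 + 180 = 396 mm.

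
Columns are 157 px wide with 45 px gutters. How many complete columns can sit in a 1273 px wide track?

6 columns

6 columns: 6·157 + 5·45 = 1167 px ≤ 1273.
7 columns: 1369 px > 1273. So 6.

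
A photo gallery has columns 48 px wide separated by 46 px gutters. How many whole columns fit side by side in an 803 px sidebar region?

9 columns

k columns need k·48 + (k−1)·46 = k·94 − 46.
k·94 − 46 ≤ 803 → k ≤ 849 / 94 ≈ 9.03, so k = 9.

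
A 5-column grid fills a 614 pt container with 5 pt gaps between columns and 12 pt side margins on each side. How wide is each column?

Take off 24 pt of margins, leaving 590 pt.
Subtracting 4 gaps of 5 leaves 570 for 5 columns, so c = 114 pt.

114 pt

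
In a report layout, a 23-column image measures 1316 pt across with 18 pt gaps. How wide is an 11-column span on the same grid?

620 pt

Subtracting 22 gaps of 18 leaves 920 for 23 columns, so c = 40 pt.
Span of 11: 11·40 + 10·18 = 440 + 180 = 620 pt.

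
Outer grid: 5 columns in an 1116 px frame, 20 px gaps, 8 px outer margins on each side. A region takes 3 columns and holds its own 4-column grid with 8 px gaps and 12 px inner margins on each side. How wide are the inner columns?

151 px

Subtract both margins: 1116 − 2·8 = 1100 px.
5c + 4·20 = 1100 → 5c = 1020 → c = 204 px.
Span of 3: 3·204 + 2·20 = 612 + 40 = 652 px.
Inner content = 652 − 2·12 = 628 px.
4d + 3·8 = 628 → 4d = 604 → d = 151 px.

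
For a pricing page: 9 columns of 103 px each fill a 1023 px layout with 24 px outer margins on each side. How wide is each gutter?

6 px

Take off 48 px of margins, leaving 975 px.
9 columns take 9·103 = 927 px; remaining 48 splits into 8 gutters.
g = 48 / 8 = 6 px.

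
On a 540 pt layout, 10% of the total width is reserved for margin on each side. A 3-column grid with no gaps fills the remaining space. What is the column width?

144 pt

Margins: 10% × 540 = 54 pt each, so content = 540 − 108 = 432 pt.
432 / 3 = 144 pt per column.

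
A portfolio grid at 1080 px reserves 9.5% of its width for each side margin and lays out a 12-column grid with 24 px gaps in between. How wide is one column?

50.9 px

Margins: 9.5% × 1080 = 102.6 px each, so content = 1080 − 205.2 = 874.8 px.
874.8 − 11·24 = 610.8; ÷12 gives c = 50.9 px.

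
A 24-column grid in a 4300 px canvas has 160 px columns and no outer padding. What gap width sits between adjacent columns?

Columns use 3840 px, leaving 460 px across 23 gaps = 20 px each.

20 px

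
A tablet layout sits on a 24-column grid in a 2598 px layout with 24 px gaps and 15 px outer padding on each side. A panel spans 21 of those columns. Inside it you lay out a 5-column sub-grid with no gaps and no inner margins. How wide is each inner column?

Take off 30 px of margins, leaving 2568 px.
Subtracting 23 gaps of 24 leaves 2016 for 24 columns, so c = 84 px.
21 columns plus 20 gaps: 1764 + 480 = 2244 px.
5d = 2244 → d = 448.8 px.

448.8 px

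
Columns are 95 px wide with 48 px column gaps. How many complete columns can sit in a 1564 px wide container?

11 columns: 11·95 + 10·48 = 1525 px ≤ 1564.
12 columns: 1668 px > 1564. So 11.

11 columns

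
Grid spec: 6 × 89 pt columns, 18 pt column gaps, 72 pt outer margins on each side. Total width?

Total width: 2·72 + 6·89 + 5·18 = 768 pt.

768 pt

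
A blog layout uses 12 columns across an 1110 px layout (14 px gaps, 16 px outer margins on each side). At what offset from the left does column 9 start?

Subtract both margins: 1110 − 2·16 = 1078 px.
12 columns + 11 gaps: 12c + 11·14 = 1078.
12c = 1078 − 154 = 924, so c = 77 px.
Before column 9: the margin + 8 columns + 8 gaps.
Offset = 16 + 8·(77 + 14) = 16 + 728 = 744 px.

744 px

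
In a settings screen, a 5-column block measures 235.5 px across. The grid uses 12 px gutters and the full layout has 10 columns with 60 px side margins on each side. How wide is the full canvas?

603 px

5c + 4·12 = 235.5 → 5c = 187.5 → c = 37.5 px.
Canvas = 2·60 + 10·37.5 + 9·12 = 120 + 375 + 108 = 603 px.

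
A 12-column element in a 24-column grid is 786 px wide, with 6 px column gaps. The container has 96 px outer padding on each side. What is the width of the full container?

12 columns + 11 column gaps: 12c + 11·6 = 786.
12c = 786 − 66 = 720, so c = 60 px.
Container = 2·96 + 24·60 + 23·6 = 192 + 1440 + 138 = 1770 px.

1770 px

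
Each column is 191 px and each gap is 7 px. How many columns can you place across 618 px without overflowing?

3 columns

k columns need k·191 + (k−1)·7 = k·198 − 7.
k·198 − 7 ≤ 618 → k ≤ 625 / 198 ≈ 3.16, so k = 3.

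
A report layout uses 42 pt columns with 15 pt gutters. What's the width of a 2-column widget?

Span of 2: 2·42 + 1·15 = 84 + 15 = 99 pt.

99 pt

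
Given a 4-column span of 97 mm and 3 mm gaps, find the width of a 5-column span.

122 mm

4c + 3·3 = 97 → 4c = 88 → c = 22 mm.
5-column span = 5·22 + 4·3 = 122 mm.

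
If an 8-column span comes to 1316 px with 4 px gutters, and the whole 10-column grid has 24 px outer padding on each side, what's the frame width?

8 columns + 7 gutters: 8c + 7·4 = 1316.
8c = 1316 − 28 = 1288, so c = 161 px.
Frame = 2·24 + 10·161 + 9·4 = 48 + 1610 + 36 = 1694 px.

1694 px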